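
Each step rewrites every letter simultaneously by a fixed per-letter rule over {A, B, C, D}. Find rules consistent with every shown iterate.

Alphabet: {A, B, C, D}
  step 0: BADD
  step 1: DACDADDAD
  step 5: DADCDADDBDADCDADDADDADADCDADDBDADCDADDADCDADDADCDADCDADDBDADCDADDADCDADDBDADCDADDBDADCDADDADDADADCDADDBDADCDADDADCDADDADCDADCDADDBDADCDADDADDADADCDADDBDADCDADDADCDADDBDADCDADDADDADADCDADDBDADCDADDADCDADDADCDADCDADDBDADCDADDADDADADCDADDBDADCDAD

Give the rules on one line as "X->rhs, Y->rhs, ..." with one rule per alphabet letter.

  step 0 ⇒ step 1: BADD ⇒ DA·C·DAD·DAD
    A ↦ C
    B ↦ DA
    D ↦ DAD
    C ↦ DB  (constrained at step 1)

A->C, B->DA, C->DB, D->DAD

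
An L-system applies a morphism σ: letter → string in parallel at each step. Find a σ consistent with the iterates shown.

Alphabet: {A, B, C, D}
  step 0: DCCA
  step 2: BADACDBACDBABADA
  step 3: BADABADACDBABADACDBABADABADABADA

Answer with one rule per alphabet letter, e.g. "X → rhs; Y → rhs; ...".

  step 2 ⇒ step 3: BADACDBACDBABADA ⇒ BA·DA·BA·DA·CD·BA·BA·DA·CD·BA·BA·DA·BA·DA·BA·DA
    A ↦ DA
    B ↦ BA
    C ↦ CD
    D ↦ BA

A->DA, B->BA, C->CD, D->BA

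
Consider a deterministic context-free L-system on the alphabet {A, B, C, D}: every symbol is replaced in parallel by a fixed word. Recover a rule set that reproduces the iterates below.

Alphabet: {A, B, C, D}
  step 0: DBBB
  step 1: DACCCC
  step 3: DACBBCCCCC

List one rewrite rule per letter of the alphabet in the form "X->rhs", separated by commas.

A->B, B->C, C->B, D->DAC

  step 0 ⇒ step 1: DBBB ⇒ DAC·C·C·C
    B ↦ C
    D ↦ DAC
    A ↦ B  (constrained at step 1)
    C ↦ B  (constrained at step 1)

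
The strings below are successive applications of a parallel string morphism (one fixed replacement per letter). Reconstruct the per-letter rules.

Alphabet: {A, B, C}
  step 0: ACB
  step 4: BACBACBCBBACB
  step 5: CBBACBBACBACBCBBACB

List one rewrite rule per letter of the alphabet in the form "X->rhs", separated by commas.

A->B, B->CB, C->A

  step 4 ⇒ step 5: BACBACBCBBACB ⇒ CB·B·A·CB·B·A·CB·A·CB·CB·B·A·CB
    A ↦ B
    B ↦ CB
    C ↦ A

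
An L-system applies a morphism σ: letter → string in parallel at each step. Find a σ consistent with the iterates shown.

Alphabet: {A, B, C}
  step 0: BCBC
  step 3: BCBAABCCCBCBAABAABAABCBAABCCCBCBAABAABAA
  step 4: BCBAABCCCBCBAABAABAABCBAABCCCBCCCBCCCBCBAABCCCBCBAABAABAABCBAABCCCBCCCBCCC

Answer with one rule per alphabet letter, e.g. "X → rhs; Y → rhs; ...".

  step 3 ⇒ step 4: BCBAABCCCBCBAABAABAABCBAABCCCBCBAABAABAA ⇒ BC·BAA·BC·C·C·BC·BAA·BAA·BAA·BC·BAA·BC·C·C·BC·C·C·BC·C·C·BC·BAA·BC·C·C·BC·BAA·BAA·BAA·BC·BAA·BC·C·C·BC·C·C·BC·C·C
    A ↦ C
    B ↦ BC
    C ↦ BAA

A->C, B->BC, C->BAA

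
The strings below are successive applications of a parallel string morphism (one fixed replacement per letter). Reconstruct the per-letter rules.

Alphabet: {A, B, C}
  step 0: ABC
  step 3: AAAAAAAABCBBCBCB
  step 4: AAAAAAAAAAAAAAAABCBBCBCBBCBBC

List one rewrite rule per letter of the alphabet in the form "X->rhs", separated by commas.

A->AA, B->BC, C->B

  step 3 ⇒ step 4: AAAAAAAABCBBCBCB ⇒ AA·AA·AA·AA·AA·AA·AA·AA·BC·B·BC·BC·B·BC·B·BC
    A ↦ AA
    B ↦ BC
    C ↦ B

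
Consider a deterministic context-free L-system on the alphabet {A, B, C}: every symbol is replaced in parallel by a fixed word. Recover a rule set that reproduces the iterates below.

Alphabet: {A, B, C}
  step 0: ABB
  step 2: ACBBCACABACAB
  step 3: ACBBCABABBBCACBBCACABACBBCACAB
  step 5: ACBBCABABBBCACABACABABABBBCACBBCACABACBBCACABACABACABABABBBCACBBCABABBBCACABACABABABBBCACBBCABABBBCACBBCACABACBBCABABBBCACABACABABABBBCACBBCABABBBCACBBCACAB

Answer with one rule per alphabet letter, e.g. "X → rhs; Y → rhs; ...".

A->AC, B->AB, C->BBC

  step 2 ⇒ step 3: ACBBCACABACAB ⇒ AC·BBC·AB·AB·BBC·AC·BBC·AC·AB·AC·BBC·AC·AB
    A ↦ AC
    B ↦ AB
    C ↦ BBC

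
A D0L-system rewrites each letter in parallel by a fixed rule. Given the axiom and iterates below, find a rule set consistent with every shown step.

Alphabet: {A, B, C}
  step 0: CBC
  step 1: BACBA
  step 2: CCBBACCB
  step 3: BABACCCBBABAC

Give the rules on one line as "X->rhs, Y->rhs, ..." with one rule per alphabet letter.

A->CB, B->C, C->BA

  step 2 ⇒ step 3: CCBBACCB ⇒ BA·BA·C·C·CB·BA·BA·C
    A ↦ CB
    B ↦ C
    C ↦ BA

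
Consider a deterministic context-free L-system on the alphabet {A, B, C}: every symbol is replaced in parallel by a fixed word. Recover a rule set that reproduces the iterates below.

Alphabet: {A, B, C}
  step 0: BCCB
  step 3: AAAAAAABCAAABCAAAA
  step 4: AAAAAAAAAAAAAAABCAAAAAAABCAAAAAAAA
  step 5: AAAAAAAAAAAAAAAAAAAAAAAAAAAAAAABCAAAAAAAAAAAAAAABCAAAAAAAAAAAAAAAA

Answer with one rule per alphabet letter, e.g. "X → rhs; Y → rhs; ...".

  step 4 ⇒ step 5: AAAAAAAAAAAAAAABCAAAAAAABCAAAAAAAA ⇒ AA·AA·AA·AA·AA·AA·AA·AA·AA·AA·AA·AA·AA·AA·AA·A·BC·AA·AA·AA·AA·AA·AA·AA·A·BC·AA·AA·AA·AA·AA·AA·AA·AA
    A ↦ AA
    B ↦ A
    C ↦ BC

A->AA, B->A, C->BC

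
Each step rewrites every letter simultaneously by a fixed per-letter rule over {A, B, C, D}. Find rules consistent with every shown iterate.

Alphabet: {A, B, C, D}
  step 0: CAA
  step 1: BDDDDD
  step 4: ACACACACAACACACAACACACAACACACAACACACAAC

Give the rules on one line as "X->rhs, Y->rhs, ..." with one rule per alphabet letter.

A->DD, B->A, C->BD, D->AC

  step 0 ⇒ step 1: CAA ⇒ BD·DD·DD
    A ↦ DD
    C ↦ BD
    B ↦ A  (constrained at step 1)
    D ↦ AC  (constrained at step 1)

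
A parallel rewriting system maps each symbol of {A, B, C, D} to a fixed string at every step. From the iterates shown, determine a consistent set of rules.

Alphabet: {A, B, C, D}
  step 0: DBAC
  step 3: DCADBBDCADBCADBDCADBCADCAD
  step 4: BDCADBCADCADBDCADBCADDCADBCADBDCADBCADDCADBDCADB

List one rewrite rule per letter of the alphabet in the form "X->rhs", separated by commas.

A->CAD, B->CAD, C->D, D->B

  step 3 ⇒ step 4: DCADBBDCADBCADBDCADBCADCAD ⇒ B·D·CAD·B·CAD·CAD·B·D·CAD·B·CAD·D·CAD·B·CAD·B·D·CAD·B·CAD·D·CAD·B·D·CAD·B
    A ↦ CAD
    B ↦ CAD
    C ↦ D
    D ↦ B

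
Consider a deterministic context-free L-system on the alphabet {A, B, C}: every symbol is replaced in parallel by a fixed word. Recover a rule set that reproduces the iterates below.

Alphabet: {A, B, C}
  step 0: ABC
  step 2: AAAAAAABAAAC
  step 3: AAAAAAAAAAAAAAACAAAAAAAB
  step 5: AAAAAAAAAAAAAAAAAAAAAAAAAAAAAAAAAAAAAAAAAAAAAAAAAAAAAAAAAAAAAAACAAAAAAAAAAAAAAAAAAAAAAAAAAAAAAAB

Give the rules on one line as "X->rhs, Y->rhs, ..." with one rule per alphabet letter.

A->AA, B->AC, C->AB

  step 2 ⇒ step 3: AAAAAAABAAAC ⇒ AA·AA·AA·AA·AA·AA·AA·AC·AA·AA·AA·AB
    A ↦ AA
    B ↦ AC
    C ↦ AB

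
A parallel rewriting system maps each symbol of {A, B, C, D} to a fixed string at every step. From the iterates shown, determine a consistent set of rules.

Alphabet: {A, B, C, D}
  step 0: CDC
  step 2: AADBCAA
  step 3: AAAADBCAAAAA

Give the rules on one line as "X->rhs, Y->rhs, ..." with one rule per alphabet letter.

A->AA, B->C, C->A, D->DB

  step 2 ⇒ step 3: AADBCAA ⇒ AA·AA·DB·C·A·AA·AA
    A ↦ AA
    B ↦ C
    C ↦ A
    D ↦ DB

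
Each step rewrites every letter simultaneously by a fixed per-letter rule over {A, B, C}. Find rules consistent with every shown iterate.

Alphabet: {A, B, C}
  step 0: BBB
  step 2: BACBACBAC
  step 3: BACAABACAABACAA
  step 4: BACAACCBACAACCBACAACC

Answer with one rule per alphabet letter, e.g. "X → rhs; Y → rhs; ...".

A->C, B->BA, C->AA

  step 3 ⇒ step 4: BACAABACAABACAA ⇒ BA·C·AA·C·C·BA·C·AA·C·C·BA·C·AA·C·C
    A ↦ C
    B ↦ BA
    C ↦ AA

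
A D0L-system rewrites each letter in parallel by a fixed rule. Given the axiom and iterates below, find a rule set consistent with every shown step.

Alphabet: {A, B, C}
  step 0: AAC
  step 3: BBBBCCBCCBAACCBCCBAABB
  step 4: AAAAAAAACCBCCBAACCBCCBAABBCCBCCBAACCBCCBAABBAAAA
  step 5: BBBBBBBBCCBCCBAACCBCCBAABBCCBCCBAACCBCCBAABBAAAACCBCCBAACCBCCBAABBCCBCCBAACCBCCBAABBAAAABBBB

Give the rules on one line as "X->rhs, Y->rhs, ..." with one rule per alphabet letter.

A->B, B->AA, C->CCB

  step 4 ⇒ step 5: AAAAAAAACCBCCBAACCBCCBAABBCCBCCBAACCBCCBAABBAAAA ⇒ B·B·B·B·B·B·B·B·CCB·CCB·AA·CCB·CCB·AA·B·B·CCB·CCB·AA·CCB·CCB·AA·B·B·AA·AA·CCB·CCB·AA·CCB·CCB·AA·B·B·CCB·CCB·AA·CCB·CCB·AA·B·B·AA·AA·B·B·B·B
    A ↦ B
    B ↦ AA
    C ↦ CCB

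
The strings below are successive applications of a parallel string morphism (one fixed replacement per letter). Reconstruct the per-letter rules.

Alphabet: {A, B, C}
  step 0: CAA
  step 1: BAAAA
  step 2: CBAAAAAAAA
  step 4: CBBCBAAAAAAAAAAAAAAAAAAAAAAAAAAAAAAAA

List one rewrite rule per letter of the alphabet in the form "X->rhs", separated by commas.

  step 1 ⇒ step 2: BAAAA ⇒ CB·AA·AA·AA·AA
    A ↦ AA
    B ↦ CB
  step 0 ⇒ step 1: CAA ⇒ B·AA·AA
    C ↦ B

A->AA, B->CB, C->B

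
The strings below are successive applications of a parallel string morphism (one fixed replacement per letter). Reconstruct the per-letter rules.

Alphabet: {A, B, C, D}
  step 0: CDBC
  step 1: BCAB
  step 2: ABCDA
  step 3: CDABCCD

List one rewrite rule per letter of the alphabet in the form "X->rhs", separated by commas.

A->CD, B->A, C->B, D->C

  step 2 ⇒ step 3: ABCDA ⇒ CD·A·B·C·CD
    A ↦ CD
    B ↦ A
    C ↦ B
    D ↦ C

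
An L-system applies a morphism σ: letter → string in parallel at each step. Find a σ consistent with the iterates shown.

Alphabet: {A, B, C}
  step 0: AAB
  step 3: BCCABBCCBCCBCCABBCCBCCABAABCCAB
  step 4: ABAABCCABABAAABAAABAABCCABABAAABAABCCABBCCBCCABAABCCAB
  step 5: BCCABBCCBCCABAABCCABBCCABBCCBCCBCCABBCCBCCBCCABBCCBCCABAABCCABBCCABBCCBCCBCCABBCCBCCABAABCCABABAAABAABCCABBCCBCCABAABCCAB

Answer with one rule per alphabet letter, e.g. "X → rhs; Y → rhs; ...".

A->BCC, B->AB, C->A

  step 4 ⇒ step 5: ABAABCCABABAAABAAABAABCCABABAAABAABCCABBCCBCCABAABCCAB ⇒ BCC·AB·BCC·BCC·AB·A·A·BCC·AB·BCC·AB·BCC·BCC·BCC·AB·BCC·BCC·BCC·AB·BCC·BCC·AB·A·A·BCC·AB·BCC·AB·BCC·BCC·BCC·AB·BCC·BCC·AB·A·A·BCC·AB·AB·A·A·AB·A·A·BCC·AB·BCC·BCC·AB·A·A·BCC·AB
    A ↦ BCC
    B ↦ AB
    C ↦ A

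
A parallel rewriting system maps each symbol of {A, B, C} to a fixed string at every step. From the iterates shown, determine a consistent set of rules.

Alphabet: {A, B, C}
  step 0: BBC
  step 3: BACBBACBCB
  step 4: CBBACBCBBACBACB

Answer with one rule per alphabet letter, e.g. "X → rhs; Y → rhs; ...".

  step 3 ⇒ step 4: BACBBACBCB ⇒ CB·B·A·CB·CB·B·A·CB·A·CB
    A ↦ B
    B ↦ CB
    C ↦ A

A->B, B->CB, C->A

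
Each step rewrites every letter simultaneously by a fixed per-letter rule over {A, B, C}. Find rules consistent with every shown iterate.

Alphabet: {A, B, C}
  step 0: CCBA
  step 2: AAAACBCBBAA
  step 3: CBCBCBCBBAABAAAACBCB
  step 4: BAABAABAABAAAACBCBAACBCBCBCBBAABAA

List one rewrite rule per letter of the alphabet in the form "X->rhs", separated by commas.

A->CB, B->AA, C->B

  step 3 ⇒ step 4: CBCBCBCBBAABAAAACBCB ⇒ B·AA·B·AA·B·AA·B·AA·AA·CB·CB·AA·CB·CB·CB·CB·B·AA·B·AA
    A ↦ CB
    B ↦ AA
    C ↦ B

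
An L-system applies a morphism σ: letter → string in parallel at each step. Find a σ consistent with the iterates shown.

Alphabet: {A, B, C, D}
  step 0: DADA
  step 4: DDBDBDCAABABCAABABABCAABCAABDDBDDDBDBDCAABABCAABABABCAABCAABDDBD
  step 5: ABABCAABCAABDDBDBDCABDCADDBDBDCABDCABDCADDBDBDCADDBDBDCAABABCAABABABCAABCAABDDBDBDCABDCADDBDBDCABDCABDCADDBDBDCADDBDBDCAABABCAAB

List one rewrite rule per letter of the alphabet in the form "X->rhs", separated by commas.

A->BD, B->CA, C->DD, D->AB

  step 4 ⇒ step 5: DDBDBDCAABABCAABABABCAABCAABDDBDDDBDBDCAABABCAABABABCAABCAABDDBD ⇒ AB·AB·CA·AB·CA·AB·DD·BD·BD·CA·BD·CA·DD·BD·BD·CA·BD·CA·BD·CA·DD·BD·BD·CA·DD·BD·BD·CA·AB·AB·CA·AB·AB·AB·CA·AB·CA·AB·DD·BD·BD·CA·BD·CA·DD·BD·BD·CA·BD·CA·BD·CA·DD·BD·BD·CA·DD·BD·BD·CA·AB·AB·CA·AB
    A ↦ BD
    B ↦ CA
    C ↦ DD
    D ↦ AB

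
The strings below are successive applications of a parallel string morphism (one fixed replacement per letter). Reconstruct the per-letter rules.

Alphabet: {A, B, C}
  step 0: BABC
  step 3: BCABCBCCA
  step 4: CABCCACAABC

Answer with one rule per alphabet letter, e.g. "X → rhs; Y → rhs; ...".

A->BC, B->C, C->A

  step 3 ⇒ step 4: BCABCBCCA ⇒ C·A·BC·C·A·C·A·A·BC
    A ↦ BC
    B ↦ C
    C ↦ A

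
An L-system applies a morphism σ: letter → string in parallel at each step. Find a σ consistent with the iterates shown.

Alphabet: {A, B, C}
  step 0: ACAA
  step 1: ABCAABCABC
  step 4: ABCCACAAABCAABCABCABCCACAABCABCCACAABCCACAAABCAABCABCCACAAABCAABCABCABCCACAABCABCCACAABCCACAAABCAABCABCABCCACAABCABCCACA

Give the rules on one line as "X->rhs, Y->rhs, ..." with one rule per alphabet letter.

A->ABC, B->CAC, C->A

  step 0 ⇒ step 1: ACAA ⇒ ABC·A·ABC·ABC
    A ↦ ABC
    C ↦ A
    B ↦ CAC  (constrained at step 1)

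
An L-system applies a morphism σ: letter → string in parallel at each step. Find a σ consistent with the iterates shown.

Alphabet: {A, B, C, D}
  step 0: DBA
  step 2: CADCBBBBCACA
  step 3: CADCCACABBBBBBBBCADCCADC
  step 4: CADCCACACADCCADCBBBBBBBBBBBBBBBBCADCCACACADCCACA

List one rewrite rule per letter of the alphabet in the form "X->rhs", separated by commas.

A->DC, B->BB, C->CA, D->CA

  step 3 ⇒ step 4: CADCCACABBBBBBBBCADCCADC ⇒ CA·DC·CA·CA·CA·DC·CA·DC·BB·BB·BB·BB·BB·BB·BB·BB·CA·DC·CA·CA·CA·DC·CA·CA
    A ↦ DC
    B ↦ BB
    C ↦ CA
    D ↦ CA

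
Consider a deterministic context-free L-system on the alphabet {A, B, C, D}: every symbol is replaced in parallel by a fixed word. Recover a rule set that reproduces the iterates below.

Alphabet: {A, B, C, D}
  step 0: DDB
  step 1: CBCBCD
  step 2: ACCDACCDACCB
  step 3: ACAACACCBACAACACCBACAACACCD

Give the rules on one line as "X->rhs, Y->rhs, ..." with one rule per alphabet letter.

A->ACA, B->CD, C->AC, D->CB

  step 2 ⇒ step 3: ACCDACCDACCB ⇒ ACA·AC·AC·CB·ACA·AC·AC·CB·ACA·AC·AC·CD
    A ↦ ACA
    B ↦ CD
    C ↦ AC
    D ↦ CB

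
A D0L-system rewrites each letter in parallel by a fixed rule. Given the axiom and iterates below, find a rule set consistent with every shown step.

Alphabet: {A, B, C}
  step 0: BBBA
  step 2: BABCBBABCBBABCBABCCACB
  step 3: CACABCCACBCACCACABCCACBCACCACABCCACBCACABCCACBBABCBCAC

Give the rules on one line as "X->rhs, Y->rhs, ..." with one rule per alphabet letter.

  step 2 ⇒ step 3: BABCBBABCBBABCBABCCACB ⇒ CAC·ABC·CAC·B·CAC·CAC·ABC·CAC·B·CAC·CAC·ABC·CAC·B·CAC·ABC·CAC·B·B·ABC·B·CAC
    A ↦ ABC
    B ↦ CAC
    C ↦ B

A->ABC, B->CAC, C->B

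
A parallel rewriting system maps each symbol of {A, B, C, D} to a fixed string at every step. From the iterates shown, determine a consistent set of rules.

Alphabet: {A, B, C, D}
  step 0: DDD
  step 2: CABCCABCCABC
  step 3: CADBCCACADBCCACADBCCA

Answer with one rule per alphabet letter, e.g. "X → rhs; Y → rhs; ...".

A->D, B->BC, C->CA, D->CB

  step 2 ⇒ step 3: CABCCABCCABC ⇒ CA·D·BC·CA·CA·D·BC·CA·CA·D·BC·CA
    A ↦ D
    B ↦ BC
    C ↦ CA
    D ↦ CB  (constrained at step 0)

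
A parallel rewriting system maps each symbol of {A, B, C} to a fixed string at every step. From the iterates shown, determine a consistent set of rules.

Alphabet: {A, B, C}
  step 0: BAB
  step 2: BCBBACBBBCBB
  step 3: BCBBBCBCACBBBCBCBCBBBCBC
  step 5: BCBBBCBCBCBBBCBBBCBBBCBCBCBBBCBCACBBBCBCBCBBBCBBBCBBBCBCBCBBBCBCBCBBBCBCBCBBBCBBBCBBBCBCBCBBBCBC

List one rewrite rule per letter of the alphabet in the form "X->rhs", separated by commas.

  step 2 ⇒ step 3: BCBBACBBBCBB ⇒ BC·BB·BC·BC·AC·BB·BC·BC·BC·BB·BC·BC
    A ↦ AC
    B ↦ BC
    C ↦ BB

A->AC, B->BC, C->BB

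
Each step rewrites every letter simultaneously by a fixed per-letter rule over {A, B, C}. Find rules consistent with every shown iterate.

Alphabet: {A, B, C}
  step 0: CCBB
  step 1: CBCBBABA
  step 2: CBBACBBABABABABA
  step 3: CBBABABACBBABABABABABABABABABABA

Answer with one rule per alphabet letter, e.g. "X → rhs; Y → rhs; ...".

  step 2 ⇒ step 3: CBBACBBABABABABA ⇒ CB·BA·BA·BA·CB·BA·BA·BA·BA·BA·BA·BA·BA·BA·BA·BA
    A ↦ BA
    B ↦ BA
    C ↦ CB

A->BA, B->BA, C->CB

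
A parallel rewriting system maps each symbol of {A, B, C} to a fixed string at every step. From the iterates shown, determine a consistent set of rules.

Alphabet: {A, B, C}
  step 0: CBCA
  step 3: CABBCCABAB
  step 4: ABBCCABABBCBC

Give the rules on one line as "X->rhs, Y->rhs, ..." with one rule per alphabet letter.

  step 3 ⇒ step 4: CABBCCABAB ⇒ AB·B·C·C·AB·AB·B·C·B·C
    A ↦ B
    B ↦ C
    C ↦ AB

A->B, B->C, C->AB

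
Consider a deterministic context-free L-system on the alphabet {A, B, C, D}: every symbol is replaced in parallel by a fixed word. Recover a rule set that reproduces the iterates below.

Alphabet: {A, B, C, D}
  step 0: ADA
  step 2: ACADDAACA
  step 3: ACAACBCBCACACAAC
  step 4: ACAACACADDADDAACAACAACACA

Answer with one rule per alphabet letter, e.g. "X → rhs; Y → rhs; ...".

  step 3 ⇒ step 4: ACAACBCBCACACAAC ⇒ AC·A·AC·AC·A·DD·A·DD·A·AC·A·AC·A·AC·AC·A
    A ↦ AC
    B ↦ DD
    C ↦ A
  step 2 ⇒ step 3: ACADDAACA ⇒ AC·A·AC·BC·BC·AC·AC·A·AC
    D ↦ BC

A->AC, B->DD, C->A, D->BC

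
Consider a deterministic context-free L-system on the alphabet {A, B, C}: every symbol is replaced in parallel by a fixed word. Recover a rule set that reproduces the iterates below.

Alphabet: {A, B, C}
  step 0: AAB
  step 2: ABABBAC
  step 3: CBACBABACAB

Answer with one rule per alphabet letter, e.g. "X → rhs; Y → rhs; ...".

  step 2 ⇒ step 3: ABABBAC ⇒ C·BA·C·BA·BA·C·AB
    A ↦ C
    B ↦ BA
    C ↦ AB

A->C, B->BA, C->AB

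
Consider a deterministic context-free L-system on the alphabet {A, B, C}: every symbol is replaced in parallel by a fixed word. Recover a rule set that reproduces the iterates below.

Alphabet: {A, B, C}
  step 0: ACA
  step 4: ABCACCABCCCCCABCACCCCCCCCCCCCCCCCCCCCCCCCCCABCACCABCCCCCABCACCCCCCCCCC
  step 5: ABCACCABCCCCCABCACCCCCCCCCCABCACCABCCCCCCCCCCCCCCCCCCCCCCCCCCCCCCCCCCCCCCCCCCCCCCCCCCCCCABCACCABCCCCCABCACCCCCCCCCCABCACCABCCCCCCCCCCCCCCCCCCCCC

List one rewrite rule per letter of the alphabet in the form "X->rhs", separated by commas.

A->ABC, B->A, C->CC

  step 4 ⇒ step 5: ABCACCABCCCCCABCACCCCCCCCCCCCCCCCCCCCCCCCCCABCACCABCCCCCABCACCCCCCCCCC ⇒ ABC·A·CC·ABC·CC·CC·ABC·A·CC·CC·CC·CC·CC·ABC·A·CC·ABC·CC·CC·CC·CC·CC·CC·CC·CC·CC·CC·CC·CC·CC·CC·CC·CC·CC·CC·CC·CC·CC·CC·CC·CC·CC·CC·ABC·A·CC·ABC·CC·CC·ABC·A·CC·CC·CC·CC·CC·ABC·A·CC·ABC·CC·CC·CC·CC·CC·CC·CC·CC·CC·CC
    A ↦ ABC
    B ↦ A
    C ↦ CC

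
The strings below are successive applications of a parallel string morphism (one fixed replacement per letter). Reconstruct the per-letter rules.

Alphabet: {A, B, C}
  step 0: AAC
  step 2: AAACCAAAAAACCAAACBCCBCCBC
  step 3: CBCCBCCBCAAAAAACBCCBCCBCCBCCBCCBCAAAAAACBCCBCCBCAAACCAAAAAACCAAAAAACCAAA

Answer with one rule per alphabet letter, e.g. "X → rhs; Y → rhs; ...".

  step 2 ⇒ step 3: AAACCAAAAAACCAAACBCCBCCBC ⇒ CBC·CBC·CBC·AAA·AAA·CBC·CBC·CBC·CBC·CBC·CBC·AAA·AAA·CBC·CBC·CBC·AAA·CC·AAA·AAA·CC·AAA·AAA·CC·AAA
    A ↦ CBC
    B ↦ CC
    C ↦ AAA

A->CBC, B->CC, C->AAA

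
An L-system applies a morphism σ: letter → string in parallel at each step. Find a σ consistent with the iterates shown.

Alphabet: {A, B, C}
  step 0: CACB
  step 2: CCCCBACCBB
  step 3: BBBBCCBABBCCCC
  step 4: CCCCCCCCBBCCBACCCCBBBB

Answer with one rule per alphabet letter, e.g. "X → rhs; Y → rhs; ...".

  step 3 ⇒ step 4: BBBBCCBABBCCCC ⇒ CC·CC·CC·CC·B·B·CC·BA·CC·CC·B·B·B·B
    A ↦ BA
    B ↦ CC
    C ↦ B

A->BA, B->CC, C->B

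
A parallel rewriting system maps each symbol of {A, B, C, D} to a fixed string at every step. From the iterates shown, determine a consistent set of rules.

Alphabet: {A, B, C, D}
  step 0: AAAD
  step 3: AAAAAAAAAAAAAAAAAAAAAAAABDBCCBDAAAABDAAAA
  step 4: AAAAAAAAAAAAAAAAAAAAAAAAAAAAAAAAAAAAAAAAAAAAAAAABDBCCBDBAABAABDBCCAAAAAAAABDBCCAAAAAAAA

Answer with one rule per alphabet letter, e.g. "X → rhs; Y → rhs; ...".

A->AA, B->BD, C->BAA, D->BCC

  step 3 ⇒ step 4: AAAAAAAAAAAAAAAAAAAAAAAABDBCCBDAAAABDAAAA ⇒ AA·AA·AA·AA·AA·AA·AA·AA·AA·AA·AA·AA·AA·AA·AA·AA·AA·AA·AA·AA·AA·AA·AA·AA·BD·BCC·BD·BAA·BAA·BD·BCC·AA·AA·AA·AA·BD·BCC·AA·AA·AA·AA
    A ↦ AA
    B ↦ BD
    C ↦ BAA
    D ↦ BCC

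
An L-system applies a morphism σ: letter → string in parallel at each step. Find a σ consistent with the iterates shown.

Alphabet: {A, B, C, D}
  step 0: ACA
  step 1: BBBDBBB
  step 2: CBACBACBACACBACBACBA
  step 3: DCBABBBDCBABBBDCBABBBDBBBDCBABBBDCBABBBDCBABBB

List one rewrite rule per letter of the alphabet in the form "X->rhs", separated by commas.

A->BBB, B->CBA, C->D, D->CA

  step 2 ⇒ step 3: CBACBACBACACBACBACBA ⇒ D·CBA·BBB·D·CBA·BBB·D·CBA·BBB·D·BBB·D·CBA·BBB·D·CBA·BBB·D·CBA·BBB
    A ↦ BBB
    B ↦ CBA
    C ↦ D
  step 1 ⇒ step 2: BBBDBBB ⇒ CBA·CBA·CBA·CA·CBA·CBA·CBA
    D ↦ CA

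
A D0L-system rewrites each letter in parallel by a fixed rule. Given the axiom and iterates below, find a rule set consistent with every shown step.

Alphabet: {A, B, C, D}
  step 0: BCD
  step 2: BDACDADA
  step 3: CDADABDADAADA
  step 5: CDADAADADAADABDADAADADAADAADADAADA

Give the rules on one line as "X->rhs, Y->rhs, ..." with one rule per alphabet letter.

A->DA, B->CD, C->BD, D->A

  step 2 ⇒ step 3: BDACDADA ⇒ CD·A·DA·BD·A·DA·A·DA
    A ↦ DA
    B ↦ CD
    C ↦ BD
    D ↦ A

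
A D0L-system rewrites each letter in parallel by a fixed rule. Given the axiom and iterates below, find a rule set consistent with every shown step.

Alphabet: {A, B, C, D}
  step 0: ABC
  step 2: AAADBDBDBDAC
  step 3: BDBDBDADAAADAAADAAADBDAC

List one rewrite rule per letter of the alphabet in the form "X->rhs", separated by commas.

A->BD, B->AA, C->AC, D->AD

  step 2 ⇒ step 3: AAADBDBDBDAC ⇒ BD·BD·BD·AD·AA·AD·AA·AD·AA·AD·BD·AC
    A ↦ BD
    B ↦ AA
    C ↦ AC
    D ↦ AD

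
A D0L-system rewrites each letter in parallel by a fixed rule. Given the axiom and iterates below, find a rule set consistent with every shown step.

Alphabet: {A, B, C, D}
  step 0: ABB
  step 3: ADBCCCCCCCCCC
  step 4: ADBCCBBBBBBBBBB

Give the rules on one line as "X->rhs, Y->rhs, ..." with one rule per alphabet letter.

  step 3 ⇒ step 4: ADBCCCCCCCCCC ⇒ AD·B·CC·B·B·B·B·B·B·B·B·B·B
    A ↦ AD
    B ↦ CC
    C ↦ B
    D ↦ B

A->AD, B->CC, C->B, D->B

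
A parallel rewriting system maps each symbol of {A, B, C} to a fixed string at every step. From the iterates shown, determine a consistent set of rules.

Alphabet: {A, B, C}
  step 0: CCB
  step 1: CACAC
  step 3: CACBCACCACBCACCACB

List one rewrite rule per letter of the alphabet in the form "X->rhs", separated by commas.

A->CB, B->C, C->CA

  step 0 ⇒ step 1: CCB ⇒ CA·CA·C
    B ↦ C
    C ↦ CA
    A ↦ CB  (constrained at step 1)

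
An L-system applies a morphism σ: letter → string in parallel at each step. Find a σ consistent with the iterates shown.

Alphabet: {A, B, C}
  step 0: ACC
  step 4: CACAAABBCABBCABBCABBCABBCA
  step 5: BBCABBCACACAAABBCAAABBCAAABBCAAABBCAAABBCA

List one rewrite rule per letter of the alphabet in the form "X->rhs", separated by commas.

  step 4 ⇒ step 5: CACAAABBCABBCABBCABBCABBCA ⇒ BB·CA·BB·CA·CA·CA·A·A·BB·CA·A·A·BB·CA·A·A·BB·CA·A·A·BB·CA·A·A·BB·CA
    A ↦ CA
    B ↦ A
    C ↦ BB

A->CA, B->A, C->BB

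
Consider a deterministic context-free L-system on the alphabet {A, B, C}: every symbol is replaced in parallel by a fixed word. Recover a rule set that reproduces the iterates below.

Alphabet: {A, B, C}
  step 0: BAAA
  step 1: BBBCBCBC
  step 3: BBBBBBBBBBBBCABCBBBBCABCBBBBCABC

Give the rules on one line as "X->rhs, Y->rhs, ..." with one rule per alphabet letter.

  step 0 ⇒ step 1: BAAA ⇒ BB·BC·BC·BC
    A ↦ BC
    B ↦ BB
    C ↦ CA  (constrained at step 1)

A->BC, B->BB, C->CA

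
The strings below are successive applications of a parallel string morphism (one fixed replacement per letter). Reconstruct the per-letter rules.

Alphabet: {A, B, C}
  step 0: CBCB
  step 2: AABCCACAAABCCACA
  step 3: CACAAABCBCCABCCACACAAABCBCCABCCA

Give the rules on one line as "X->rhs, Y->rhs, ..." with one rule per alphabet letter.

  step 2 ⇒ step 3: AABCCACAAABCCACA ⇒ CA·CA·AA·BC·BC·CA·BC·CA·CA·CA·AA·BC·BC·CA·BC·CA
    A ↦ CA
    B ↦ AA
    C ↦ BC

A->CA, B->AA, C->BC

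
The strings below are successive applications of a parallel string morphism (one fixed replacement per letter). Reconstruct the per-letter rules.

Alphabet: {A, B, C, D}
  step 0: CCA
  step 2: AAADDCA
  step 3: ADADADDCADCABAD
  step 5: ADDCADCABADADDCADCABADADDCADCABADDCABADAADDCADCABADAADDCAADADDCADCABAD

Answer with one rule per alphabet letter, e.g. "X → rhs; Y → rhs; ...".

A->AD, B->A, C->B, D->DCA

  step 2 ⇒ step 3: AAADDCA ⇒ AD·AD·AD·DCA·DCA·B·AD
    A ↦ AD
    C ↦ B
    D ↦ DCA
    B ↦ A  (constrained at step 3)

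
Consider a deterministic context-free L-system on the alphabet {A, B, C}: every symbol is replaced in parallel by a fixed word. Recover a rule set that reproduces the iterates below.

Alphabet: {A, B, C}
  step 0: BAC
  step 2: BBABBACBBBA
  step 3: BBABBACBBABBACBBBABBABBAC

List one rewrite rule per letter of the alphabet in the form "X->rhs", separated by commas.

A->C, B->BBA, C->B

  step 2 ⇒ step 3: BBABBACBBBA ⇒ BBA·BBA·C·BBA·BBA·C·B·BBA·BBA·BBA·C
    A ↦ C
    B ↦ BBA
    C ↦ B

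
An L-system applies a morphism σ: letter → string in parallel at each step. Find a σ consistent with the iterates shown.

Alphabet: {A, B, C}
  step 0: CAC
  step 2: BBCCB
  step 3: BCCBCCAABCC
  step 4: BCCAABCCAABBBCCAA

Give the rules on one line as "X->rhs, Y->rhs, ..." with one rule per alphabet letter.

A->B, B->BCC, C->A

  step 3 ⇒ step 4: BCCBCCAABCC ⇒ BCC·A·A·BCC·A·A·B·B·BCC·A·A
    A ↦ B
    B ↦ BCC
    C ↦ A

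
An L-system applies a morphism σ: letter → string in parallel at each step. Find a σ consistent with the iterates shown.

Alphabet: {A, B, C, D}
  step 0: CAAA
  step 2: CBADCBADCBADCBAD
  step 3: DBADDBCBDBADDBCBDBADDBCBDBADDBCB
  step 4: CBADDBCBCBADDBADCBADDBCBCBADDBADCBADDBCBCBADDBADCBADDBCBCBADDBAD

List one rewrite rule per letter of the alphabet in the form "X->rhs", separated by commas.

  step 3 ⇒ step 4: DBADDBCBDBADDBCBDBADDBCBDBADDBCB ⇒ CB·AD·DB·CB·CB·AD·DB·AD·CB·AD·DB·CB·CB·AD·DB·AD·CB·AD·DB·CB·CB·AD·DB·AD·CB·AD·DB·CB·CB·AD·DB·AD
    A ↦ DB
    B ↦ AD
    C ↦ DB
    D ↦ CB

A->DB, B->AD, C->DB, D->CB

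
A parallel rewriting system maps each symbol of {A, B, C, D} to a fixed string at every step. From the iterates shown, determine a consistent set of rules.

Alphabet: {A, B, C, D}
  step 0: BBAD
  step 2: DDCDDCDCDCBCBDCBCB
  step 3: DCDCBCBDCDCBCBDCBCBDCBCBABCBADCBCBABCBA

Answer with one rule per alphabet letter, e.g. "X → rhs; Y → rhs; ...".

  step 2 ⇒ step 3: DDCDDCDCDCBCBDCBCB ⇒ DC·DC·BCB·DC·DC·BCB·DC·BCB·DC·BCB·A·BCB·A·DC·BCB·A·BCB·A
    B ↦ A
    C ↦ BCB
    D ↦ DC
    A ↦ DDC  (constrained at step 0)

A->DDC, B->A, C->BCB, D->DC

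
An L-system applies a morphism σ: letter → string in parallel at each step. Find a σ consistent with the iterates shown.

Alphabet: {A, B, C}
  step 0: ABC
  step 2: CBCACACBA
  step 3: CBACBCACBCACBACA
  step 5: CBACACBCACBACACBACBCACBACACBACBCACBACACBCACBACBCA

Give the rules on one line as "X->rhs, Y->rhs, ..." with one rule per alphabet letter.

  step 2 ⇒ step 3: CBCACACBA ⇒ CB·A·CB·CA·CB·CA·CB·A·CA
    A ↦ CA
    B ↦ A
    C ↦ CB

A->CA, B->A, C->CB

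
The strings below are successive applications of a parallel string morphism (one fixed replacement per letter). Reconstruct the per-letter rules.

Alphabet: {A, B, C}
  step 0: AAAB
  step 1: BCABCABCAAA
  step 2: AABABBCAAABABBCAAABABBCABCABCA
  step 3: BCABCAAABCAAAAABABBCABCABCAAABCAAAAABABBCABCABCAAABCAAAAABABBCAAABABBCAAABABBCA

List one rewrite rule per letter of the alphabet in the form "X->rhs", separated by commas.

A->BCA, B->AA, C->BAB

  step 2 ⇒ step 3: AABABBCAAABABBCAAABABBCABCABCA ⇒ BCA·BCA·AA·BCA·AA·AA·BAB·BCA·BCA·BCA·AA·BCA·AA·AA·BAB·BCA·BCA·BCA·AA·BCA·AA·AA·BAB·BCA·AA·BAB·BCA·AA·BAB·BCA
    A ↦ BCA
    B ↦ AA
    C ↦ BAB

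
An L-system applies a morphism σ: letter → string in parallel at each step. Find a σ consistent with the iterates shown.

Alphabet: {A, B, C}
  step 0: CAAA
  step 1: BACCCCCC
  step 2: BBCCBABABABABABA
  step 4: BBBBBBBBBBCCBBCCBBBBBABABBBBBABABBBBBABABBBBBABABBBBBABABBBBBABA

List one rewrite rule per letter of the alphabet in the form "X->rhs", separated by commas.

  step 1 ⇒ step 2: BACCCCCC ⇒ BB·CC·BA·BA·BA·BA·BA·BA
    A ↦ CC
    B ↦ BB
    C ↦ BA

A->CC, B->BB, C->BA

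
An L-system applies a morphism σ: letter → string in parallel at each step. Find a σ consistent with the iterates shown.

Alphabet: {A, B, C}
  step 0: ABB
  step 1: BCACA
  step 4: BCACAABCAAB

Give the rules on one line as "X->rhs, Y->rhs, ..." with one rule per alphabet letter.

A->B, B->CA, C->A

  step 0 ⇒ step 1: ABB ⇒ B·CA·CA
    A ↦ B
    B ↦ CA
    C ↦ A  (constrained at step 1)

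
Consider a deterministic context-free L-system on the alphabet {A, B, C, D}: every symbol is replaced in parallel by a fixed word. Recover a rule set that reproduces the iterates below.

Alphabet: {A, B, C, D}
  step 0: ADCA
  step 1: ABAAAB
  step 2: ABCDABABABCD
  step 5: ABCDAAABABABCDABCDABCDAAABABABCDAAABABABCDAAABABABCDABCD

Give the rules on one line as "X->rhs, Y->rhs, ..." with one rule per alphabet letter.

  step 1 ⇒ step 2: ABAAAB ⇒ AB·CD·AB·AB·AB·CD
    A ↦ AB
    B ↦ CD
  step 0 ⇒ step 1: ADCA ⇒ AB·A·A·AB
    C ↦ A
  step 0 ⇒ step 1: ADCA ⇒ AB·A·A·AB
    D ↦ A

A->AB, B->CD, C->A, D->A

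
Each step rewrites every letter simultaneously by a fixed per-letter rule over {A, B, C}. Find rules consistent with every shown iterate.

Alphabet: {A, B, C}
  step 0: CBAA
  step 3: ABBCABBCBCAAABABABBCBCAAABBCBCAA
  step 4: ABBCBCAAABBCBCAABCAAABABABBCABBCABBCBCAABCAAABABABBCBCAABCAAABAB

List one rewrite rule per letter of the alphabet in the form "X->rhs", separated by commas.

A->AB, B->BC, C->AA

  step 3 ⇒ step 4: ABBCABBCBCAAABABABBCBCAAABBCBCAA ⇒ AB·BC·BC·AA·AB·BC·BC·AA·BC·AA·AB·AB·AB·BC·AB·BC·AB·BC·BC·AA·BC·AA·AB·AB·AB·BC·BC·AA·BC·AA·AB·AB
    A ↦ AB
    B ↦ BC
    C ↦ AA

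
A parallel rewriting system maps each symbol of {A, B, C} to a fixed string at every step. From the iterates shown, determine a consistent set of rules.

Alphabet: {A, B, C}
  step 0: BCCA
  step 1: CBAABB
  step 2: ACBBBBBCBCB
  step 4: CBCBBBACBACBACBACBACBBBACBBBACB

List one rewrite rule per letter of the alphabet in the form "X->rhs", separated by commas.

A->BB, B->CB, C->A

  step 1 ⇒ step 2: CBAABB ⇒ A·CB·BB·BB·CB·CB
    A ↦ BB
    B ↦ CB
    C ↦ A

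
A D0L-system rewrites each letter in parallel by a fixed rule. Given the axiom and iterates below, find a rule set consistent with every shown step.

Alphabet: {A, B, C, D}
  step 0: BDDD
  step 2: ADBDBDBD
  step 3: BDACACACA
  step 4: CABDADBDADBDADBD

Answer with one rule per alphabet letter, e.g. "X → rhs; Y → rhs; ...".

  step 3 ⇒ step 4: BDACACACA ⇒ C·A·BD·AD·BD·AD·BD·AD·BD
    A ↦ BD
    B ↦ C
    C ↦ AD
    D ↦ A

A->BD, B->C, C->AD, D->A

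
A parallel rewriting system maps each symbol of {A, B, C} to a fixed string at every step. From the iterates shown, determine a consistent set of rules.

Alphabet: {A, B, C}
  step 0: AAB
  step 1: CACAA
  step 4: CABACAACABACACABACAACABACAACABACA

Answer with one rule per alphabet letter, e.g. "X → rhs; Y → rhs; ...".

A->CA, B->A, C->BA

  step 0 ⇒ step 1: AAB ⇒ CA·CA·A
    A ↦ CA
    B ↦ A
    C ↦ BA  (constrained at step 1)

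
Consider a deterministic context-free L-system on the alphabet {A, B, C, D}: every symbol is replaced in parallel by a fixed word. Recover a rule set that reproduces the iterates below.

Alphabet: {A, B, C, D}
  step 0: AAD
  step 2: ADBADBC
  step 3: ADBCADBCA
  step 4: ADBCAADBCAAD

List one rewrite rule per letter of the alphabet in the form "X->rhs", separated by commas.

A->AD, B->C, C->A, D->B

  step 3 ⇒ step 4: ADBCADBCA ⇒ AD·B·C·A·AD·B·C·A·AD
    A ↦ AD
    B ↦ C
    C ↦ A
    D ↦ B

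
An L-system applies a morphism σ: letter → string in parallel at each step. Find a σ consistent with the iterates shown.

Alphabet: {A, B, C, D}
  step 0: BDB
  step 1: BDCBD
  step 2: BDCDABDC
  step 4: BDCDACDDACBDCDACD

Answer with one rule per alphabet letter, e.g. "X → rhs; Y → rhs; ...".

A->D, B->BD, C->DA, D->C

  step 1 ⇒ step 2: BDCBD ⇒ BD·C·DA·BD·C
    B ↦ BD
    C ↦ DA
    D ↦ C
    A ↦ D  (constrained at step 2)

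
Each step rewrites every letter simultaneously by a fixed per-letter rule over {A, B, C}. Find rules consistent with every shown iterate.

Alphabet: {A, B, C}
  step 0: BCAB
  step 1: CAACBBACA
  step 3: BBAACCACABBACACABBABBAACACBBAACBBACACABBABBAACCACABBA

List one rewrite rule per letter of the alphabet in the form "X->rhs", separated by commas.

A->BBA, B->CA, C->AC

  step 0 ⇒ step 1: BCAB ⇒ CA·AC·BBA·CA
    A ↦ BBA
    B ↦ CA
    C ↦ AC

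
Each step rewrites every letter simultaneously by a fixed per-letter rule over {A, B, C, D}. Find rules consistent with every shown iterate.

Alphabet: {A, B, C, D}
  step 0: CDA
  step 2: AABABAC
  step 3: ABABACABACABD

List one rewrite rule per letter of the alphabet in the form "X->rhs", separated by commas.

A->AB, B->AC, C->D, D->A

  step 2 ⇒ step 3: AABABAC ⇒ AB·AB·AC·AB·AC·AB·D
    A ↦ AB
    B ↦ AC
    C ↦ D
    D ↦ A  (constrained at step 0)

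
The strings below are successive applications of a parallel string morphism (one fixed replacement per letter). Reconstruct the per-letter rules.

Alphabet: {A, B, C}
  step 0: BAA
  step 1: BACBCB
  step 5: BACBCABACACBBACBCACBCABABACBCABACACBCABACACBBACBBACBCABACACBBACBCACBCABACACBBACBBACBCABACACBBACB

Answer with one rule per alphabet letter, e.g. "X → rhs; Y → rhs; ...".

A->CB, B->BA, C->CA

  step 0 ⇒ step 1: BAA ⇒ BA·CB·CB
    A ↦ CB
    B ↦ BA
    C ↦ CA  (constrained at step 1)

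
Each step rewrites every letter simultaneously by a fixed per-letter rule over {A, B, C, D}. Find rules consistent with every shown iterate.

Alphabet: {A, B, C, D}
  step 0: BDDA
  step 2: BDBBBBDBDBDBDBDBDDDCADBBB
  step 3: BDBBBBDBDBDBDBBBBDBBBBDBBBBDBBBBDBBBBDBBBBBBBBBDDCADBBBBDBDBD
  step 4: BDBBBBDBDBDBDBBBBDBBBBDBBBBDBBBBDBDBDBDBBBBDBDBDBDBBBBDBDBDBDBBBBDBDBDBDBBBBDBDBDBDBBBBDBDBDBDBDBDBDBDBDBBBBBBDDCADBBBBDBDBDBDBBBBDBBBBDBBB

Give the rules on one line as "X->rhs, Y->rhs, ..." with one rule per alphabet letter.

A->CAD, B->BD, C->DD, D->BBB

  step 3 ⇒ step 4: BDBBBBDBDBDBDBBBBDBBBBDBBBBDBBBBDBBBBDBBBBBBBBBDDCADBBBBDBDBD ⇒ BD·BBB·BD·BD·BD·BD·BBB·BD·BBB·BD·BBB·BD·BBB·BD·BD·BD·BD·BBB·BD·BD·BD·BD·BBB·BD·BD·BD·BD·BBB·BD·BD·BD·BD·BBB·BD·BD·BD·BD·BBB·BD·BD·BD·BD·BD·BD·BD·BD·BD·BBB·BBB·DD·CAD·BBB·BD·BD·BD·BD·BBB·BD·BBB·BD·BBB
    A ↦ CAD
    B ↦ BD
    C ↦ DD
    D ↦ BBB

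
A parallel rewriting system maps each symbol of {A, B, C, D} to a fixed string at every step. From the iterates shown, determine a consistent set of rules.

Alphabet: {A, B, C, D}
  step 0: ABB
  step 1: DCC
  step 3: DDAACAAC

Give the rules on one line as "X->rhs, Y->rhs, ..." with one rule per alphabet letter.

A->D, B->C, C->DB, D->AA

  step 0 ⇒ step 1: ABB ⇒ D·C·C
    A ↦ D
    B ↦ C
    C ↦ DB  (constrained at step 1)
    D ↦ AA  (constrained at step 1)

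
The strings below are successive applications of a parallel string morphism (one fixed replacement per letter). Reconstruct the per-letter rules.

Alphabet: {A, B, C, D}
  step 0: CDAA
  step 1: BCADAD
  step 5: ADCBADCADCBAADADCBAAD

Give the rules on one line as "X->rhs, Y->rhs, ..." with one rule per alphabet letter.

  step 0 ⇒ step 1: CDAA ⇒ B·C·AD·AD
    A ↦ AD
    C ↦ B
    D ↦ C
    B ↦ A  (constrained at step 1)

A->AD, B->A, C->B, D->C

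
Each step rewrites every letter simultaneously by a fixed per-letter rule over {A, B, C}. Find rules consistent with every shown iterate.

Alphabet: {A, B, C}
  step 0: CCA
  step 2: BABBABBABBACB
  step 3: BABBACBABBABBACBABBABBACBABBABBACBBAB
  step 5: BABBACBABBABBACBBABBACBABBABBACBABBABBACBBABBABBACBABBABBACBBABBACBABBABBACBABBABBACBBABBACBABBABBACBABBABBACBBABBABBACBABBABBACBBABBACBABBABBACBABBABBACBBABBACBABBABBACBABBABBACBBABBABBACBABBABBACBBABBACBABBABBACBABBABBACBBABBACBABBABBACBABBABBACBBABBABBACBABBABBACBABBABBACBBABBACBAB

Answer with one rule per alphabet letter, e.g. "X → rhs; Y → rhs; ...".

A->BAC, B->BAB, C->B

  step 2 ⇒ step 3: BABBABBABBACB ⇒ BAB·BAC·BAB·BAB·BAC·BAB·BAB·BAC·BAB·BAB·BAC·B·BAB
    A ↦ BAC
    B ↦ BAB
    C ↦ B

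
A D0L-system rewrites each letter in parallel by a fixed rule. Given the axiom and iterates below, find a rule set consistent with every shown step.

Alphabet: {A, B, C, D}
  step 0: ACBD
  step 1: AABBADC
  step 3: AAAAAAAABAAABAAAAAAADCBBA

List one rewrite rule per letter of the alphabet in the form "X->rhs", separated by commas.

  step 0 ⇒ step 1: ACBD ⇒ AA·B·BA·DC
    A ↦ AA
    B ↦ BA
    C ↦ B
    D ↦ DC

A->AA, B->BA, C->B, D->DC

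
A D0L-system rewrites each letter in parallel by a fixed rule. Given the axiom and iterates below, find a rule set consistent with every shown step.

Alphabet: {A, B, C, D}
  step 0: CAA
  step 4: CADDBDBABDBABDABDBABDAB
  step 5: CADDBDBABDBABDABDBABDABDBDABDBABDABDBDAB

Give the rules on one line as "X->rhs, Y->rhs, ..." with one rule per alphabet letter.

  step 4 ⇒ step 5: CADDBDBABDBABDABDBABDAB ⇒ CA·D·DB·DB·AB·DB·AB·D·AB·DB·AB·D·AB·DB·D·AB·DB·AB·D·AB·DB·D·AB
    A ↦ D
    B ↦ AB
    C ↦ CA
    D ↦ DB

A->D, B->AB, C->CA, D->DB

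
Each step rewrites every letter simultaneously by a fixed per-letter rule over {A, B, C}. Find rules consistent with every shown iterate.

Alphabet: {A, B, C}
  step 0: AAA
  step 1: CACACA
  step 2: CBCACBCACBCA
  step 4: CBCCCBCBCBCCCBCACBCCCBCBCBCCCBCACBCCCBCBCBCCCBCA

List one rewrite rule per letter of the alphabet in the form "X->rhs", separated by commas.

A->CA, B->CC, C->CB

  step 1 ⇒ step 2: CACACA ⇒ CB·CA·CB·CA·CB·CA
    A ↦ CA
    C ↦ CB
    B ↦ CC  (constrained at step 2)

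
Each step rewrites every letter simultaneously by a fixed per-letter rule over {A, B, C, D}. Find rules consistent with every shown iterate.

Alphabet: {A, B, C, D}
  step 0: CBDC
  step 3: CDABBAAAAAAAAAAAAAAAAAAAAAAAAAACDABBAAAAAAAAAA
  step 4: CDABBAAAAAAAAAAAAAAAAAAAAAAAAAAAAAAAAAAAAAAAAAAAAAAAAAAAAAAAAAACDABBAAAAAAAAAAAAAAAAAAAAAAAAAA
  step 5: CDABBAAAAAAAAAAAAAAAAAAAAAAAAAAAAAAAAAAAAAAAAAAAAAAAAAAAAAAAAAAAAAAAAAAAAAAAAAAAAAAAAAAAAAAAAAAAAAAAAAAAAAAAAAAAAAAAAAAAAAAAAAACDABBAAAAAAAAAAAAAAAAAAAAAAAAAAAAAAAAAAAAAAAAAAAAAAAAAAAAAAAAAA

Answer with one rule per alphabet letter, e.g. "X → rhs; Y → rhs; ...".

  step 4 ⇒ step 5: CDABBAAAAAAAAAAAAAAAAAAAAAAAAAAAAAAAAAAAAAAAAAAAAAAAAAAAAAAAAAACDABBAAAAAAAAAAAAAAAAAAAAAAAAAA ⇒ CDA·BB·AA·AA·AA·AA·AA·AA·AA·AA·AA·AA·AA·AA·AA·AA·AA·AA·AA·AA·AA·AA·AA·AA·AA·AA·AA·AA·AA·AA·AA·AA·AA·AA·AA·AA·AA·AA·AA·AA·AA·AA·AA·AA·AA·AA·AA·AA·AA·AA·AA·AA·AA·AA·AA·AA·AA·AA·AA·AA·AA·AA·AA·CDA·BB·AA·AA·AA·AA·AA·AA·AA·AA·AA·AA·AA·AA·AA·AA·AA·AA·AA·AA·AA·AA·AA·AA·AA·AA·AA·AA·AA·AA·AA
    A ↦ AA
    B ↦ AA
    C ↦ CDA
    D ↦ BB

A->AA, B->AA, C->CDA, D->BB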